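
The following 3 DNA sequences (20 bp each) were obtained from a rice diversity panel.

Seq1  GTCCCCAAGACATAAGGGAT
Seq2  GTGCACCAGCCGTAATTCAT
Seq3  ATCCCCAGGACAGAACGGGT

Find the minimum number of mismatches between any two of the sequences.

5

Pairwise Hamming distances:
  Seq1 vs Seq2: 8
  Seq1 vs Seq3: 5
  Seq2 vs Seq3: 12
The smallest is 5, between Seq1 and Seq3.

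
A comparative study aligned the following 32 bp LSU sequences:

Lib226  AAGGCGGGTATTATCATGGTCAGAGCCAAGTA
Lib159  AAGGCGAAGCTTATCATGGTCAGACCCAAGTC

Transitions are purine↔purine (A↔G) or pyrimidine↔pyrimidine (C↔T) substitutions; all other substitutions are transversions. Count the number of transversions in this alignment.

4

Differing sites — 7:G/A (Ti); 8:G/A (Ti); 9:T/G (Tv); 10:A/C (Tv); 25:G/C (Tv); 32:A/C (Tv).
Of the 6 differences, 2 transitions and 4 transversions, so the answer is 4.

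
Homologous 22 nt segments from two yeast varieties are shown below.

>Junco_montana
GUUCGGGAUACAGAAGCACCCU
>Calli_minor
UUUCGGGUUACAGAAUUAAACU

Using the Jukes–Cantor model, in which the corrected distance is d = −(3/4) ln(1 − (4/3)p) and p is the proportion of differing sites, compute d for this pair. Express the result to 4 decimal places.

The sequences differ at positions 1 (G/U), 8 (A/U), 16 (G/U), 17 (C/U), 19 (C/A), 20 (C/A).
p = 6/22 = 0.272727.
d = −0.75 · ln(1 − (4/3)·0.272727) = −0.75 · ln(0.636364) = −0.75 · (-0.451985) = 0.3390.

0.3390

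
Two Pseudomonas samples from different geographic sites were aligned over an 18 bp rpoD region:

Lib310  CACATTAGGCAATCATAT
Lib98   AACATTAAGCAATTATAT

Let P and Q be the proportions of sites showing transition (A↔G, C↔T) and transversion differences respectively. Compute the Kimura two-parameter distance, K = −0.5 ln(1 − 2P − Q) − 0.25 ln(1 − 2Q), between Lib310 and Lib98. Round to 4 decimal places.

Differing sites — 1:C/A (Tv); 8:G/A (Ti); 14:C/T (Ti).
Of the 3 differences, 2 transitions and 1 transversion over 18 sites: P = 2/18 = 0.111111, Q = 1/18 = 0.055556.
d = −0.5·ln(0.722222) − 0.25·ln(0.888888) = −0.5·(-0.325423) − 0.25·(-0.117784) = 0.1922.

0.1922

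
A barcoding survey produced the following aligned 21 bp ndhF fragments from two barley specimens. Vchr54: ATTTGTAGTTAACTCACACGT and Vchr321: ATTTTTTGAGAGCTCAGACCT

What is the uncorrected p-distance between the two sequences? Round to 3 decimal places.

0.333

Differing sites — 5:G/T; 7:A/T; 9:T/A; 10:T/G; 12:A/G; 17:C/G; 20:G/C.
There are 7 differences over 21 sites, so p = 7/21 = 0.333.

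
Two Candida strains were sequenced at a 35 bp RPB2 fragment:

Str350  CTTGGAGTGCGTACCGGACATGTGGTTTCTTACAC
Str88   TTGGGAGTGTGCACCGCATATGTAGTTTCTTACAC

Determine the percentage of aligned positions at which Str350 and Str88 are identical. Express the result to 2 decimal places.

Mismatches occur at site 1 (C/T), site 3 (T/G), site 10 (C/T), site 12 (T/C), site 17 (G/C), site 19 (C/T), site 24 (G/A).
28 of the 35 sites match, so the percent identity is 28/35 × 100 = 80.00%.

80.00%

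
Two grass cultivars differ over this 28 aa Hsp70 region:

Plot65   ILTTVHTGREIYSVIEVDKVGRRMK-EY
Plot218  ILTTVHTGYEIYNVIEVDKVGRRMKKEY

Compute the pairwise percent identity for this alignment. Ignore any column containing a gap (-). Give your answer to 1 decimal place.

Excluding the 1 gap column leaves 27 comparable sites.
Differing sites — 9:R/Y; 13:S/N.
25 of the 27 comparable sites match, so the percent identity is 25/27 × 100 = 92.6%.

92.6%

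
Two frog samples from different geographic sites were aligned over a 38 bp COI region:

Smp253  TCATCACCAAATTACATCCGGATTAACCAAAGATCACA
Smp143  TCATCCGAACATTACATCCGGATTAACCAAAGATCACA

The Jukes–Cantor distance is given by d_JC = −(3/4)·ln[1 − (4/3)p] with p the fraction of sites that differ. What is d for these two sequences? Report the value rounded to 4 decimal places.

0.1134

Differing sites — 6:A/C; 7:C/G; 8:C/A; 10:A/C.
p = 4/38 = 0.105263.
d = −0.75 · ln(1 − (4/3)·0.105263) = −0.75 · ln(0.859649) = −0.75 · (-0.151231) = 0.1134.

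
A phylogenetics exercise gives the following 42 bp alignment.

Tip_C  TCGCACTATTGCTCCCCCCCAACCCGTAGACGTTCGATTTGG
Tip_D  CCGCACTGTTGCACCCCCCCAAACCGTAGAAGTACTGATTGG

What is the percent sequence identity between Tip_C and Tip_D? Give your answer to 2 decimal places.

78.57%

Differing sites — 1:T/C; 8:A/G; 13:T/A; 23:C/A; 31:C/A; 34:T/A; 36:G/T; 37:A/G; 38:T/A.
33 of the 42 sites match, so the percent identity is 33/42 × 100 = 78.57%.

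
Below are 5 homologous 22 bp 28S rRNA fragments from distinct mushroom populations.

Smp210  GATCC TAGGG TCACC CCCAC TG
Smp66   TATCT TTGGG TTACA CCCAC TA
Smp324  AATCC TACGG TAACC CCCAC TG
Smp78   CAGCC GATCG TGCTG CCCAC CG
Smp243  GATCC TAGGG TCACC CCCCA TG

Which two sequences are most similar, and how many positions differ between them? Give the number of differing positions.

2

Pairwise Hamming distances:
  Smp210 vs Smp66: 6
  Smp210 vs Smp324: 3
  Smp210 vs Smp78: 10
  Smp210 vs Smp243: 2
  Smp66 vs Smp324: 7
  Smp66 vs Smp78: 13
  Smp66 vs Smp243: 8
  Smp324 vs Smp78: 10
  Smp324 vs Smp243: 5
  Smp78 vs Smp243: 12
The smallest is 2, between Smp210 and Smp243.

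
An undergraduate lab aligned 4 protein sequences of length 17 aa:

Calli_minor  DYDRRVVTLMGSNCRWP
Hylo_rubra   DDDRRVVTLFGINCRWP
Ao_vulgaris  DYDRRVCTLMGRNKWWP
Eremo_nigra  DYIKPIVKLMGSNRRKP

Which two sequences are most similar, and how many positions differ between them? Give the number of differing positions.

3

Pairwise Hamming distances:
  Calli_minor vs Hylo_rubra: 3
  Calli_minor vs Ao_vulgaris: 4
  Calli_minor vs Eremo_nigra: 7
  Hylo_rubra vs Ao_vulgaris: 6
  Hylo_rubra vs Eremo_nigra: 10
  Ao_vulgaris vs Eremo_nigra: 10
The smallest is 3, between Calli_minor and Hylo_rubra.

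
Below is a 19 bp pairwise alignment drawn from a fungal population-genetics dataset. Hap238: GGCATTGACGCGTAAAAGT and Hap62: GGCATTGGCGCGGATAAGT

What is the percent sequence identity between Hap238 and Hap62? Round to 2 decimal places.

84.21%

The sequences differ at positions 8 (A/G), 13 (T/G), 15 (A/T).
16 of the 19 sites match, so the percent identity is 16/19 × 100 = 84.21%.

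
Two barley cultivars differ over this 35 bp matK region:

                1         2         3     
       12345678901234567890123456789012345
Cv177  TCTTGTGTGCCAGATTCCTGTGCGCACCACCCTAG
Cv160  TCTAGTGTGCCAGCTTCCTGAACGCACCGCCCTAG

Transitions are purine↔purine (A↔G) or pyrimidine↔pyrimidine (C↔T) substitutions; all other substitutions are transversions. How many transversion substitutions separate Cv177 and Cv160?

3

Mismatches occur at site 4 (T↔A, transversion), site 14 (A↔C, transversion), site 21 (T↔A, transversion), site 22 (G↔A, transition), site 29 (A↔G, transition).
Of the 5 differences, 2 transitions and 3 transversions, so the answer is 3.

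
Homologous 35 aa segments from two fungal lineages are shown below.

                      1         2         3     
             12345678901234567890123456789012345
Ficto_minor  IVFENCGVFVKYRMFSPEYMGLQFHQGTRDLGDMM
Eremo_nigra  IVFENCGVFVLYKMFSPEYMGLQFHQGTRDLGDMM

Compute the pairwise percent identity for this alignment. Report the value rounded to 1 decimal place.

94.3%

Mismatches occur at site 11 (K/L), site 13 (R/K).
33 of the 35 sites match, so the percent identity is 33/35 × 100 = 94.3%.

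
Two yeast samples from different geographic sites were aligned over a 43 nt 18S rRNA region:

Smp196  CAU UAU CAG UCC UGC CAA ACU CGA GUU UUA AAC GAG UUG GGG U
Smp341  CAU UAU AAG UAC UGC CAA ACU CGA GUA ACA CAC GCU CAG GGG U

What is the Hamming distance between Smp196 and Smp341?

10

Differing sites — 7:C/A; 11:C/A; 27:U/A; 28:U/A; 29:U/C; 31:A/C; 35:A/C; 36:G/U; 37:U/C; 38:U/A.
That gives 10 mismatches out of 43 aligned sites, so the Hamming distance is 10.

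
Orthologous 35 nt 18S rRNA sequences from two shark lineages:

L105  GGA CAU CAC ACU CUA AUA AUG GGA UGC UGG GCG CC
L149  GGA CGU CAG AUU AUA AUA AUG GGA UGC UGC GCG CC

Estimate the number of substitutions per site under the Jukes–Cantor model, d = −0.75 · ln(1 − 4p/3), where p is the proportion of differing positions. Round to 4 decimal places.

Mismatches occur at site 5 (A↔G), site 9 (C↔G), site 11 (C↔U), site 13 (C↔A), site 30 (G↔C).
p = 5/35 = 0.142857.
d = −0.75 · ln(1 − (4/3)·0.142857) = −0.75 · ln(0.809524) = −0.75 · (-0.211309) = 0.1585.

0.1585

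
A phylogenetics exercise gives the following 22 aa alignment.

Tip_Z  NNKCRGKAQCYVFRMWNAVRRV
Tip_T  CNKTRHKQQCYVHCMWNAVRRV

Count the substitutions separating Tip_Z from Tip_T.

6

Differing sites — 1:N/C; 4:C/T; 6:G/H; 8:A/Q; 13:F/H; 14:R/C.
That gives 6 mismatches out of 22 aligned sites, so the Hamming distance is 6.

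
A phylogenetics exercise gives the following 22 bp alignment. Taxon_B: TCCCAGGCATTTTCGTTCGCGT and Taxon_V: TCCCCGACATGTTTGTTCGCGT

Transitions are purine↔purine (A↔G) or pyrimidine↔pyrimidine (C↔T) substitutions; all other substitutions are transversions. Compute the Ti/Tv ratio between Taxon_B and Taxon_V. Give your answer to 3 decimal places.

Differing sites — 5:A/C (Tv); 7:G/A (Ti); 11:T/G (Tv); 14:C/T (Ti).
Of the 4 differences, 2 transitions and 2 transversions, so Ti/Tv = 2/2 = 1.000.

1.000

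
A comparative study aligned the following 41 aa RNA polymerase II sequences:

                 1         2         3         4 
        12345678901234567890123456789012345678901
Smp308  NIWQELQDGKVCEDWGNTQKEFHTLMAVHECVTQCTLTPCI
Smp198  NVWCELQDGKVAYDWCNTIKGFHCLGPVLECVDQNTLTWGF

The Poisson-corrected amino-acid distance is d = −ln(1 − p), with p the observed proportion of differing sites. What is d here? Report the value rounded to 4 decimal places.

Differing sites — 2:I/V; 4:Q/C; 12:C/A; 13:E/Y; 16:G/C; 19:Q/I; 21:E/G; 24:T/C; 26:M/G; 27:A/P; 29:H/L; 33:T/D; 35:C/N; 39:P/W; 40:C/G; 41:I/F.
p = 16/41 = 0.390244.
d = −ln(1 − 0.390244) = −ln(0.609756) = 0.4947.

0.4947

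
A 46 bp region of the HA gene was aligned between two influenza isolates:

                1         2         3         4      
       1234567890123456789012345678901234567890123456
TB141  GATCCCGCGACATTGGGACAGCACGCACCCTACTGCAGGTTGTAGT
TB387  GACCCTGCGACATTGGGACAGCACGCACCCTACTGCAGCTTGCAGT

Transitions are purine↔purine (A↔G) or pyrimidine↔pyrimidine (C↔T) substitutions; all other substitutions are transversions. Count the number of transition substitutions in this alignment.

3

Mismatches occur at site 3 (T/C, transition), site 6 (C/T, transition), site 39 (G/C, transversion), site 43 (T/C, transition).
Of the 4 differences, 3 transitions and 1 transversion, so the answer is 3.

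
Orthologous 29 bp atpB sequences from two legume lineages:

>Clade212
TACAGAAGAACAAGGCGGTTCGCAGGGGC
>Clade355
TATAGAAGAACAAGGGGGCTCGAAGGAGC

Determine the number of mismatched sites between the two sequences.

Differing sites — 3:C/T; 16:C/G; 19:T/C; 23:C/A; 27:G/A.
That gives 5 mismatches out of 29 aligned sites, so the Hamming distance is 5.

5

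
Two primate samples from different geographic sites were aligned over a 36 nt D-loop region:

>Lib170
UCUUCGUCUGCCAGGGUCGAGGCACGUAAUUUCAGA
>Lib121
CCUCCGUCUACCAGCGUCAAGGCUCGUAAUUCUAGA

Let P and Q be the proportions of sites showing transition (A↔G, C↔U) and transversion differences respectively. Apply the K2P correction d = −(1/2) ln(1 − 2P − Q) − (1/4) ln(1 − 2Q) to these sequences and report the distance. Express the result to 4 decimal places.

Differing sites — 1:U/C (Ti); 4:U/C (Ti); 10:G/A (Ti); 15:G/C (Tv); 19:G/A (Ti); 24:A/U (Tv); 32:U/C (Ti); 33:C/U (Ti).
Of the 8 differences, 6 transitions and 2 transversions over 36 sites: P = 6/36 = 0.166667, Q = 2/36 = 0.055556.
d = −0.5·ln(0.611110) − 0.25·ln(0.888888) = −0.5·(-0.492478) − 0.25·(-0.117784) = 0.2757.

0.2757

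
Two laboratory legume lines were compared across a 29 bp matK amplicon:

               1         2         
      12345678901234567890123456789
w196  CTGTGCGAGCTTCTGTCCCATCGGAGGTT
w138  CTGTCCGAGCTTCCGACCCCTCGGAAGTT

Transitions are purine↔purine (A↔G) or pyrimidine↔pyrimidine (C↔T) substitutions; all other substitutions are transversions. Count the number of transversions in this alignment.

3

Mismatches occur at site 5 (G↔C, transversion), site 14 (T↔C, transition), site 16 (T↔A, transversion), site 20 (A↔C, transversion), site 26 (G↔A, transition).
Of the 5 differences, 2 transitions and 3 transversions, so the answer is 3.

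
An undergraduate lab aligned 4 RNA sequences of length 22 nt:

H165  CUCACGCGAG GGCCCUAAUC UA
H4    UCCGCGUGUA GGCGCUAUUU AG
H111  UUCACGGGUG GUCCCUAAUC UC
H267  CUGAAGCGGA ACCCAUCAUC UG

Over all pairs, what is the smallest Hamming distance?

Pairwise Hamming distances:
  H165 vs H4: 11
  H165 vs H111: 5
  H165 vs H267: 9
  H4 vs H111: 10
  H4 vs H267: 15
  H111 vs H267: 11
The smallest is 5, between H165 and H111.

5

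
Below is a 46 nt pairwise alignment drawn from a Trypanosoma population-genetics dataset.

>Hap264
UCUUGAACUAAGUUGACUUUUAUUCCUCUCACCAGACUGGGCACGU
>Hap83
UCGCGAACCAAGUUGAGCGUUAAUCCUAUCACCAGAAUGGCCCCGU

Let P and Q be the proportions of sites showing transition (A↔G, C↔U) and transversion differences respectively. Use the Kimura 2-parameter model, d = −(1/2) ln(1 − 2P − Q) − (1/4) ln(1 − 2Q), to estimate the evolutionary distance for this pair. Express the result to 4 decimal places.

0.2883

Differing sites — 3:U/G (Tv); 4:U/C (Ti); 9:U/C (Ti); 17:C/G (Tv); 18:U/C (Ti); 19:U/G (Tv); 23:U/A (Tv); 28:C/A (Tv); 37:C/A (Tv); 41:G/C (Tv); 43:A/C (Tv).
Of the 11 differences, 3 transitions and 8 transversions over 46 sites: P = 3/46 = 0.065217, Q = 8/46 = 0.173913.
d = −0.5·ln(0.695653) − 0.25·ln(0.652174) = −0.5·(-0.362904) − 0.25·(-0.427444) = 0.2883.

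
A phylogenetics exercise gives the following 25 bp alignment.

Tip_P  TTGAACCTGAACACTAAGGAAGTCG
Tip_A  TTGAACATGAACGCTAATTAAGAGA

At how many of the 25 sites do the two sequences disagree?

Mismatches occur at site 7 (C↔A), site 13 (A↔G), site 18 (G↔T), site 19 (G↔T), site 23 (T↔A), site 24 (C↔G), site 25 (G↔A).
That gives 7 mismatches out of 25 aligned sites, so the Hamming distance is 7.

7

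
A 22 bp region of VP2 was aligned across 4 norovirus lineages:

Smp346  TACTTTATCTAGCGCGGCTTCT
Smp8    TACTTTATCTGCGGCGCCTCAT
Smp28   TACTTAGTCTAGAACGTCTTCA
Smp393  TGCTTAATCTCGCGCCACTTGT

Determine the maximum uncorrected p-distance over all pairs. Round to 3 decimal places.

0.455

Pairwise Hamming distances:
  Smp346 vs Smp8: 6
  Smp346 vs Smp28: 6
  Smp346 vs Smp393: 6
  Smp8 vs Smp28: 10
  Smp8 vs Smp393: 9
  Smp28 vs Smp393: 9
The largest is 10 mismatches, between Smp8 and Smp28; p = 10/22 = 0.455.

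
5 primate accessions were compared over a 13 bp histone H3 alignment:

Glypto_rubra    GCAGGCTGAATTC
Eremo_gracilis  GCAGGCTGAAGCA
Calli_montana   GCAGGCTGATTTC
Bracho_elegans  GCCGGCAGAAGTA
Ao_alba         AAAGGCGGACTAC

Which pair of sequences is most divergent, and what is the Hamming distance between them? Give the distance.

Pairwise Hamming distances:
  Glypto_rubra vs Eremo_gracilis: 3
  Glypto_rubra vs Calli_montana: 1
  Glypto_rubra vs Bracho_elegans: 4
  Glypto_rubra vs Ao_alba: 5
  Eremo_gracilis vs Calli_montana: 4
  Eremo_gracilis vs Bracho_elegans: 3
  Eremo_gracilis vs Ao_alba: 7
  Calli_montana vs Bracho_elegans: 5
  Calli_montana vs Ao_alba: 5
  Bracho_elegans vs Ao_alba: 8
The largest is 8, between Bracho_elegans and Ao_alba.

8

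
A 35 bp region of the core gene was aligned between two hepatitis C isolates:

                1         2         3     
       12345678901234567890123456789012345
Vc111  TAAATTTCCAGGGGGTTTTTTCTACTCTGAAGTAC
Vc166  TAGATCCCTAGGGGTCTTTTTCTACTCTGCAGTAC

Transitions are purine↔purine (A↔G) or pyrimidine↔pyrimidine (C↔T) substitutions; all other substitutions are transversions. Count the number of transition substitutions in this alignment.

Differing sites — 3:A/G (Ti); 6:T/C (Ti); 7:T/C (Ti); 9:C/T (Ti); 15:G/T (Tv); 16:T/C (Ti); 30:A/C (Tv).
Of the 7 differences, 5 transitions and 2 transversions, so the answer is 5.

5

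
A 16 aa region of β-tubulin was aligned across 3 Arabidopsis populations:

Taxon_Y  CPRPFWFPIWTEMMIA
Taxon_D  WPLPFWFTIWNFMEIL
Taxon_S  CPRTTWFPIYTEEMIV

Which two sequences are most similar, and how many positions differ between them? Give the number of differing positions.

5

Pairwise Hamming distances:
  Taxon_Y vs Taxon_D: 7
  Taxon_Y vs Taxon_S: 5
  Taxon_D vs Taxon_S: 11
The smallest is 5, between Taxon_Y and Taxon_S.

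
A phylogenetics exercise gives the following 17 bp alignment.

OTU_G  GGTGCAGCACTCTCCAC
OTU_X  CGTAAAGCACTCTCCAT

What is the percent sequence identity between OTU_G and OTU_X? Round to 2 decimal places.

Differing sites — 1:G/C; 4:G/A; 5:C/A; 17:C/T.
13 of the 17 sites match, so the percent identity is 13/17 × 100 = 76.47%.

76.47%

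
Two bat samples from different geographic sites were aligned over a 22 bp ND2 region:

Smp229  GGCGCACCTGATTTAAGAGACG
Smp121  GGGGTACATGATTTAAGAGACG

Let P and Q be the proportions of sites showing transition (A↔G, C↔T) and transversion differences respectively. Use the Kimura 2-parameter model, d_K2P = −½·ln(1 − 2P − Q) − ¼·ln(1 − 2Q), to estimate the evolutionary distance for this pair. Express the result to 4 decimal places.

0.1505

Mismatches occur at site 3 (C/G, transversion), site 5 (C/T, transition), site 8 (C/A, transversion).
Of the 3 differences, 1 transition and 2 transversions over 22 sites: P = 1/22 = 0.045455, Q = 2/22 = 0.090909.
d = −0.5·ln(0.818181) − 0.25·ln(0.818182) = −0.5·(-0.200672) − 0.25·(-0.200670) = 0.1505.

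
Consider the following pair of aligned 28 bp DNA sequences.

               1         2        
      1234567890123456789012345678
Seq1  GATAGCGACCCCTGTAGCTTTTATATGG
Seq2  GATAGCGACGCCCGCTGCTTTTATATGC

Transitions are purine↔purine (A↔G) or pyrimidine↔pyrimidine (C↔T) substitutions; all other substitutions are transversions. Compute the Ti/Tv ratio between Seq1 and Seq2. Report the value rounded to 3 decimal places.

0.667

Differing sites — 10:C/G (Tv); 13:T/C (Ti); 15:T/C (Ti); 16:A/T (Tv); 28:G/C (Tv).
Of the 5 differences, 2 transitions and 3 transversions, so Ti/Tv = 2/3 = 0.667.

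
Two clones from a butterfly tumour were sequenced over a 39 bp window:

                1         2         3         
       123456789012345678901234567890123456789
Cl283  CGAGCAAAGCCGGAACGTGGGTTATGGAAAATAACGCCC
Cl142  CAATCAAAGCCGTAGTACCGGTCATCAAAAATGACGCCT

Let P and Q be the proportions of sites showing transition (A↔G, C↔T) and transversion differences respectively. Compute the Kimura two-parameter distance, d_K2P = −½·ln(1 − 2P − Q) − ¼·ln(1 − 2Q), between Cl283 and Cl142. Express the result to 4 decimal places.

Differing sites — 2:G/A (Ti); 4:G/T (Tv); 13:G/T (Tv); 15:A/G (Ti); 16:C/T (Ti); 17:G/A (Ti); 18:T/C (Ti); 19:G/C (Tv); 23:T/C (Ti); 26:G/C (Tv); 27:G/A (Ti); 33:A/G (Ti); 39:C/T (Ti).
Of the 13 differences, 9 transitions and 4 transversions over 39 sites: P = 9/39 = 0.230769, Q = 4/39 = 0.102564.
d = −0.5·ln(0.435898) − 0.25·ln(0.794872) = −0.5·(-0.830347) − 0.25·(-0.229574) = 0.4726.

0.4726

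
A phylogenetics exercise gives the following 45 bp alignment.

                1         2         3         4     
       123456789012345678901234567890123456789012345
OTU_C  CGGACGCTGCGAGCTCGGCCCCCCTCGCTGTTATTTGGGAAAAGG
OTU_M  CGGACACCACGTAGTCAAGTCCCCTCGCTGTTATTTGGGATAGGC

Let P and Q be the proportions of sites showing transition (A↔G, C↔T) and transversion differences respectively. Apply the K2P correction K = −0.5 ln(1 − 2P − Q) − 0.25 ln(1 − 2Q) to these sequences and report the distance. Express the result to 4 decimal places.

0.3771

Differing sites — 6:G/A (Ti); 8:T/C (Ti); 9:G/A (Ti); 12:A/T (Tv); 13:G/A (Ti); 14:C/G (Tv); 17:G/A (Ti); 18:G/A (Ti); 19:C/G (Tv); 20:C/T (Ti); 41:A/T (Tv); 43:A/G (Ti); 45:G/C (Tv).
Of the 13 differences, 8 transitions and 5 transversions over 45 sites: P = 8/45 = 0.177778, Q = 5/45 = 0.111111.
d = −0.5·ln(0.533333) − 0.25·ln(0.777778) = −0.5·(-0.628609) − 0.25·(-0.251314) = 0.3771.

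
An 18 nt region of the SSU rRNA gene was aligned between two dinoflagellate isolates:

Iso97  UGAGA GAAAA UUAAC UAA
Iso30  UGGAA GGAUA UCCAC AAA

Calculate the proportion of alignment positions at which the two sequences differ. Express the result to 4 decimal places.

0.3889

Differing sites — 3:A/G; 4:G/A; 7:A/G; 9:A/U; 12:U/C; 13:A/C; 16:U/A.
There are 7 differences over 18 sites, so p = 7/18 = 0.3889.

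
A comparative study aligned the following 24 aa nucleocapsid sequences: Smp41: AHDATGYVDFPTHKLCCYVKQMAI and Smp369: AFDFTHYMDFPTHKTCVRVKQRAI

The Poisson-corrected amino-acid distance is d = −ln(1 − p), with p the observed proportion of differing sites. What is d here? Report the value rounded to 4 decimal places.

Differing sites — 2:H/F; 4:A/F; 6:G/H; 8:V/M; 15:L/T; 17:C/V; 18:Y/R; 22:M/R.
p = 8/24 = 0.333333.
d = −ln(1 − 0.333333) = −ln(0.666667) = 0.4055.

0.4055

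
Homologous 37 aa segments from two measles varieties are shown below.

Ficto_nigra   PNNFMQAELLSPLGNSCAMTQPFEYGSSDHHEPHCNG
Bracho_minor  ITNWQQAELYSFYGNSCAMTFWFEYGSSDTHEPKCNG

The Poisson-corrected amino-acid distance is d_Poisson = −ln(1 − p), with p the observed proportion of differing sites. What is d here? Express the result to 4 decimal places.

0.3528

The sequences differ at positions 1 (P/I), 2 (N/T), 4 (F/W), 5 (M/Q), 10 (L/Y), 12 (P/F), 13 (L/Y), 21 (Q/F), 22 (P/W), 30 (H/T), 34 (H/K).
p = 11/37 = 0.297297.
d = −ln(1 − 0.297297) = −ln(0.702703) = 0.3528.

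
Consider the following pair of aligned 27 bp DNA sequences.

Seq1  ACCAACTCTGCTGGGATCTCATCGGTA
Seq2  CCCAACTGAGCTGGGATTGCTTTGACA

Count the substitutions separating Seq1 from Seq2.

9

Differing sites — 1:A/C; 8:C/G; 9:T/A; 18:C/T; 19:T/G; 21:A/T; 23:C/T; 25:G/A; 26:T/C.
That gives 9 mismatches out of 27 aligned sites, so the Hamming distance is 9.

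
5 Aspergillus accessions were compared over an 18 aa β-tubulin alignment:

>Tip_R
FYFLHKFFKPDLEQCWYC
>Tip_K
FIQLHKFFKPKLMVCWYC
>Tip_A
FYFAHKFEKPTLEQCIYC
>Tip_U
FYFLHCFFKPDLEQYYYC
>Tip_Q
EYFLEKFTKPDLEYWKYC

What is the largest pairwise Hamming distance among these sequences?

Pairwise Hamming distances:
  Tip_R vs Tip_K: 5
  Tip_R vs Tip_A: 4
  Tip_R vs Tip_U: 3
  Tip_R vs Tip_Q: 6
  Tip_K vs Tip_A: 8
  Tip_K vs Tip_U: 8
  Tip_K vs Tip_Q: 10
  Tip_A vs Tip_U: 6
  Tip_A vs Tip_Q: 8
  Tip_U vs Tip_Q: 7
The largest is 10, between Tip_K and Tip_Q.

10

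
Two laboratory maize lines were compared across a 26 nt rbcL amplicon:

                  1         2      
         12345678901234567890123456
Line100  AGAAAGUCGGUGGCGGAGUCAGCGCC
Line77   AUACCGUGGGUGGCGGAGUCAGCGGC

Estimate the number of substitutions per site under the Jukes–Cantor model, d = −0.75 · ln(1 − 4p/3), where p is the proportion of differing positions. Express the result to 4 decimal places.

The sequences differ at positions 2 (G/U), 4 (A/C), 5 (A/C), 8 (C/G), 25 (C/G).
p = 5/26 = 0.192308.
d = −0.75 · ln(1 − (4/3)·0.192308) = −0.75 · ln(0.743589) = −0.75 · (-0.296267) = 0.2222.

0.2222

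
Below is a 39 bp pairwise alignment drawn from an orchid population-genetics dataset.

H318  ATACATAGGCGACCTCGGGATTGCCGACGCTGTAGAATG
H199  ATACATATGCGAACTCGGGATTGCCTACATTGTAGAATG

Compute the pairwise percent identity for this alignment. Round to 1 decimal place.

87.2%

Differing sites — 8:G/T; 13:C/A; 26:G/T; 29:G/A; 30:C/T.
34 of the 39 sites match, so the percent identity is 34/39 × 100 = 87.2%.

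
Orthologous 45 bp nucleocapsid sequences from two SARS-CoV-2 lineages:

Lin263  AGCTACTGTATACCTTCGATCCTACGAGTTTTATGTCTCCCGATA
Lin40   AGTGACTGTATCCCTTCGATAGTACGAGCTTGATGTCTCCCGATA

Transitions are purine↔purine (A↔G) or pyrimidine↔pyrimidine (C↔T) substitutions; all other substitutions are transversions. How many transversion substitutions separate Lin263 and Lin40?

5

The sequences differ at positions 3 (C/T, transition), 4 (T/G, transversion), 12 (A/C, transversion), 21 (C/A, transversion), 22 (C/G, transversion), 29 (T/C, transition), 32 (T/G, transversion).
Of the 7 differences, 2 transitions and 5 transversions, so the answer is 5.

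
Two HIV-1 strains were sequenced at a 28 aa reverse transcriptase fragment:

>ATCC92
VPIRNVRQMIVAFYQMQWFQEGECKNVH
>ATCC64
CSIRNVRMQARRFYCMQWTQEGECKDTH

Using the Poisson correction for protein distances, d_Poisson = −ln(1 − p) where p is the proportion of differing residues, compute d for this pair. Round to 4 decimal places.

0.4990

Mismatches occur at site 1 (V/C), site 2 (P/S), site 8 (Q/M), site 9 (M/Q), site 10 (I/A), site 11 (V/R), site 12 (A/R), site 15 (Q/C), site 19 (F/T), site 26 (N/D), site 27 (V/T).
p = 11/28 = 0.392857.
d = −ln(1 − 0.392857) = −ln(0.607143) = 0.4990.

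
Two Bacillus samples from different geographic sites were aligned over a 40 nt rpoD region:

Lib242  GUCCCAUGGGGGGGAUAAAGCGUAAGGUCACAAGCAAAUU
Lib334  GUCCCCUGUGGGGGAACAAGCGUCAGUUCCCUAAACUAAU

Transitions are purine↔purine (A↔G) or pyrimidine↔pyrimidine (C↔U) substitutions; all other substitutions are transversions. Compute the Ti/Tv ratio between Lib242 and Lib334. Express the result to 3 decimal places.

0.083

The sequences differ at positions 6 (A/C, transversion), 9 (G/U, transversion), 16 (U/A, transversion), 17 (A/C, transversion), 24 (A/C, transversion), 27 (G/U, transversion), 30 (A/C, transversion), 32 (A/U, transversion), 34 (G/A, transition), 35 (C/A, transversion), 36 (A/C, transversion), 37 (A/U, transversion), 39 (U/A, transversion).
Of the 13 differences, 1 transition and 12 transversions, so Ti/Tv = 1/12 = 0.083.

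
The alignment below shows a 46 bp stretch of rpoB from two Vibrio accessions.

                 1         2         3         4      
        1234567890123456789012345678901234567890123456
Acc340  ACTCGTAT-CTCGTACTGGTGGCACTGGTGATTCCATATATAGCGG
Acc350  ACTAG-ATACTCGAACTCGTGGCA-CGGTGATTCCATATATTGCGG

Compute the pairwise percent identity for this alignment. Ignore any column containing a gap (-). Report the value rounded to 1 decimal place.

Excluding the 3 gap columns leaves 43 comparable sites.
Mismatches occur at site 4 (C→A), site 14 (T→A), site 18 (G→C), site 26 (T→C), site 42 (A→T).
38 of the 43 comparable sites match, so the percent identity is 38/43 × 100 = 88.4%.

88.4%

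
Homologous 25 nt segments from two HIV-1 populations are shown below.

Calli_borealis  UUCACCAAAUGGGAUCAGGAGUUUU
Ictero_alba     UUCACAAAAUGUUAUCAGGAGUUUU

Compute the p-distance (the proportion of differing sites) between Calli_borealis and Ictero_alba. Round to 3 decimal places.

The sequences differ at positions 6 (C/A), 12 (G/U), 13 (G/U).
There are 3 differences over 25 sites, so p = 3/25 = 0.120.

0.120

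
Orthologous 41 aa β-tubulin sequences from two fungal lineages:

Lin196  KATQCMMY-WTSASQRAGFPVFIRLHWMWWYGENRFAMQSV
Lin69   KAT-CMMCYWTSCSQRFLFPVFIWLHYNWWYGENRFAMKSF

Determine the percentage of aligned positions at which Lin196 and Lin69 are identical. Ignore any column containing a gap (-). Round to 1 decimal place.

76.9%

Excluding the 2 gap columns leaves 39 comparable sites.
Differing sites — 8:Y/C; 13:A/C; 17:A/F; 18:G/L; 24:R/W; 27:W/Y; 28:M/N; 39:Q/K; 41:V/F.
30 of the 39 comparable sites match, so the percent identity is 30/39 × 100 = 76.9%.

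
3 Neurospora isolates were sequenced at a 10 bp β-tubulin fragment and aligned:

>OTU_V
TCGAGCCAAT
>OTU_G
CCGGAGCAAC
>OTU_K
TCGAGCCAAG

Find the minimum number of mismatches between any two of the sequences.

1

Pairwise Hamming distances:
  OTU_V vs OTU_G: 5
  OTU_V vs OTU_K: 1
  OTU_G vs OTU_K: 5
The smallest is 1, between OTU_V and OTU_K.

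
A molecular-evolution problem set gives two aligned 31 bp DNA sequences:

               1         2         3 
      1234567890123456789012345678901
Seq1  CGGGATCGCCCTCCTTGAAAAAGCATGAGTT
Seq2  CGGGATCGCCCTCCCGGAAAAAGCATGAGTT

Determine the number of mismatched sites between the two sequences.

2

The sequences differ at positions 15 (T/C), 16 (T/G).
That gives 2 mismatches out of 31 aligned sites, so the Hamming distance is 2.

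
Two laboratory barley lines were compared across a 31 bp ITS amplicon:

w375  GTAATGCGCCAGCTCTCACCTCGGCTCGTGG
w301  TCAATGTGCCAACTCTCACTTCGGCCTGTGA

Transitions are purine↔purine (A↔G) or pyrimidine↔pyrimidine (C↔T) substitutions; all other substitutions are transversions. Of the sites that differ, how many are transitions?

Mismatches occur at site 1 (G/T, transversion), site 2 (T/C, transition), site 7 (C/T, transition), site 12 (G/A, transition), site 20 (C/T, transition), site 26 (T/C, transition), site 27 (C/T, transition), site 31 (G/A, transition).
Of the 8 differences, 7 transitions and 1 transversion, so the answer is 7.

7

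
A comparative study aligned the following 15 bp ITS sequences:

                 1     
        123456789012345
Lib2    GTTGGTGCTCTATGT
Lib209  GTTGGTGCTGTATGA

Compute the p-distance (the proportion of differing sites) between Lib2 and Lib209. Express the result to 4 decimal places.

0.1333

Differing sites — 10:C/G; 15:T/A.
There are 2 differences over 15 sites, so p = 2/15 = 0.1333.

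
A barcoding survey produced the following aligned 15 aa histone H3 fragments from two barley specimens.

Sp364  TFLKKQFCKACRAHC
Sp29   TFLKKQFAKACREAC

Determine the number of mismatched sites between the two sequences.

Mismatches occur at site 8 (C/A), site 13 (A/E), site 14 (H/A).
That gives 3 mismatches out of 15 aligned sites, so the Hamming distance is 3.

3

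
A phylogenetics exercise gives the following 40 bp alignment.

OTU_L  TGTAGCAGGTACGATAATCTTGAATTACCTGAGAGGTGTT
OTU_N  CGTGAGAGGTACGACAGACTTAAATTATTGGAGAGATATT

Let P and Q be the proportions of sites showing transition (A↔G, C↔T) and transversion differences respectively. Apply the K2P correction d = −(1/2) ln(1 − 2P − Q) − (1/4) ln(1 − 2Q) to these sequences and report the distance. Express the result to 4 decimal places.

The sequences differ at positions 1 (T/C, transition), 4 (A/G, transition), 5 (G/A, transition), 6 (C/G, transversion), 15 (T/C, transition), 17 (A/G, transition), 18 (T/A, transversion), 22 (G/A, transition), 28 (C/T, transition), 29 (C/T, transition), 30 (T/G, transversion), 36 (G/A, transition), 38 (G/A, transition).
Of the 13 differences, 10 transitions and 3 transversions over 40 sites: P = 10/40 = 0.250000, Q = 3/40 = 0.075000.
d = −0.5·ln(0.425000) − 0.25·ln(0.850000) = −0.5·(-0.855666) − 0.25·(-0.162519) = 0.4685.

0.4685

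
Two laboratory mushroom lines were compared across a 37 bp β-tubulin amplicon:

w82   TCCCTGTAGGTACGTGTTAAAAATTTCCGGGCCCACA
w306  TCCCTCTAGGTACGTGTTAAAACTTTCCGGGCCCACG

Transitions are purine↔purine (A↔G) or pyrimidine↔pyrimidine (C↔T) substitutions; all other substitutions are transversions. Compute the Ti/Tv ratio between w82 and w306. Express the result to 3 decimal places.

The sequences differ at positions 6 (G/C, transversion), 23 (A/C, transversion), 37 (A/G, transition).
Of the 3 differences, 1 transition and 2 transversions, so Ti/Tv = 1/2 = 0.500.

0.500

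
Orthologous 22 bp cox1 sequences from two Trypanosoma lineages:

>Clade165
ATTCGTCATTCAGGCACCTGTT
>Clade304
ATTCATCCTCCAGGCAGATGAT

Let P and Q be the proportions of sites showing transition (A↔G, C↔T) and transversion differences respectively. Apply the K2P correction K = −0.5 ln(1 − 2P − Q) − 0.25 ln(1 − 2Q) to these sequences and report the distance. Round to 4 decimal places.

Differing sites — 5:G/A (Ti); 8:A/C (Tv); 10:T/C (Ti); 17:C/G (Tv); 18:C/A (Tv); 21:T/A (Tv).
Of the 6 differences, 2 transitions and 4 transversions over 22 sites: P = 2/22 = 0.090909, Q = 4/22 = 0.181818.
d = −0.5·ln(0.636364) − 0.25·ln(0.636364) = −0.5·(-0.451985) − 0.25·(-0.451985) = 0.3390.

0.3390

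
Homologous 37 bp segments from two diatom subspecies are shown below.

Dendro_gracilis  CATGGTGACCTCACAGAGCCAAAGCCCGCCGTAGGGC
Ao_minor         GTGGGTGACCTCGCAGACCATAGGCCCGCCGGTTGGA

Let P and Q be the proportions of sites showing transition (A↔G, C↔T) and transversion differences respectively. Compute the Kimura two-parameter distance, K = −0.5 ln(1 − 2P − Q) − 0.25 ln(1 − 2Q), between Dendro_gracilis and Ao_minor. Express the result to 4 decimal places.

Mismatches occur at site 1 (C→G, transversion), site 2 (A→T, transversion), site 3 (T→G, transversion), site 13 (A→G, transition), site 18 (G→C, transversion), site 20 (C→A, transversion), site 21 (A→T, transversion), site 23 (A→G, transition), site 32 (T→G, transversion), site 33 (A→T, transversion), site 34 (G→T, transversion), site 37 (C→A, transversion).
Of the 12 differences, 2 transitions and 10 transversions over 37 sites: P = 2/37 = 0.054054, Q = 10/37 = 0.270270.
d = −0.5·ln(0.621622) − 0.25·ln(0.459460) = −0.5·(-0.475423) − 0.25·(-0.777703) = 0.4321.

0.4321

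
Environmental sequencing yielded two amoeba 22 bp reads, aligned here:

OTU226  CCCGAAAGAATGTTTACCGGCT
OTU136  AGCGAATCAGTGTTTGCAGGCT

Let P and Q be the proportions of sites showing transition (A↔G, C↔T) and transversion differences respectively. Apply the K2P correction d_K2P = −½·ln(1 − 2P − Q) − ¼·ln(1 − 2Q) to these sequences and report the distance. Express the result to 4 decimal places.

Mismatches occur at site 1 (C↔A, transversion), site 2 (C↔G, transversion), site 7 (A↔T, transversion), site 8 (G↔C, transversion), site 10 (A↔G, transition), site 16 (A↔G, transition), site 18 (C↔A, transversion).
Of the 7 differences, 2 transitions and 5 transversions over 22 sites: P = 2/22 = 0.090909, Q = 5/22 = 0.227273.
d = −0.5·ln(0.590909) − 0.25·ln(0.545454) = −0.5·(-0.526093) − 0.25·(-0.606137) = 0.4146.

0.4146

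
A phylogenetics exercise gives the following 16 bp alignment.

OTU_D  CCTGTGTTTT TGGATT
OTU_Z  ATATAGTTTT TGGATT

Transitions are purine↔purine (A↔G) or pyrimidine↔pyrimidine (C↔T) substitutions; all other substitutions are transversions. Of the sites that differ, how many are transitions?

1

Mismatches occur at site 1 (C→A, transversion), site 2 (C→T, transition), site 3 (T→A, transversion), site 4 (G→T, transversion), site 5 (T→A, transversion).
Of the 5 differences, 1 transition and 4 transversions, so the answer is 1.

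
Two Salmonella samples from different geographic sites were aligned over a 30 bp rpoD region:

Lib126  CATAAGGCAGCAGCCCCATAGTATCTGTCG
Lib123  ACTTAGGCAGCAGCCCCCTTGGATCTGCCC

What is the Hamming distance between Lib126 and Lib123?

Mismatches occur at site 1 (C→A), site 2 (A→C), site 4 (A→T), site 18 (A→C), site 20 (A→T), site 22 (T→G), site 28 (T→C), site 30 (G→C).
That gives 8 mismatches out of 30 aligned sites, so the Hamming distance is 8.

8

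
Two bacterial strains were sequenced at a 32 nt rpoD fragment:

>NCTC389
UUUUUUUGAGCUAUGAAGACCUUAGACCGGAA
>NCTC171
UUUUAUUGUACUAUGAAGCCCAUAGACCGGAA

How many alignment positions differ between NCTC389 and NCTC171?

5

Differing sites — 5:U/A; 9:A/U; 10:G/A; 19:A/C; 22:U/A.
That gives 5 mismatches out of 32 aligned sites, so the Hamming distance is 5.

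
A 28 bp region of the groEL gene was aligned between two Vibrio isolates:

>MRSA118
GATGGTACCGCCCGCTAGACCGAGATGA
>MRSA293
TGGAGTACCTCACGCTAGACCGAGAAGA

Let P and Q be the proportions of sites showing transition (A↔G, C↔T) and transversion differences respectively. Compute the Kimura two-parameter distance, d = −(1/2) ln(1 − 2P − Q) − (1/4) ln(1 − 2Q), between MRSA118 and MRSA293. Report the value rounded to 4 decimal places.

0.3043

The sequences differ at positions 1 (G/T, transversion), 2 (A/G, transition), 3 (T/G, transversion), 4 (G/A, transition), 10 (G/T, transversion), 12 (C/A, transversion), 26 (T/A, transversion).
Of the 7 differences, 2 transitions and 5 transversions over 28 sites: P = 2/28 = 0.071429, Q = 5/28 = 0.178571.
d = −0.5·ln(0.678571) − 0.25·ln(0.642858) = −0.5·(-0.387766) − 0.25·(-0.441831) = 0.3043.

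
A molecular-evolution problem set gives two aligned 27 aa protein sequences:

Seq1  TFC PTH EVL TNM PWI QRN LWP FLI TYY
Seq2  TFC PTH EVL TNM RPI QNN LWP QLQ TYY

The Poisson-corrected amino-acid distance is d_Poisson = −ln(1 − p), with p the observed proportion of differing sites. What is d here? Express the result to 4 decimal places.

0.2048

Differing sites — 13:P/R; 14:W/P; 17:R/N; 22:F/Q; 24:I/Q.
p = 5/27 = 0.185185.
d = −ln(1 − 0.185185) = −ln(0.814815) = 0.2048.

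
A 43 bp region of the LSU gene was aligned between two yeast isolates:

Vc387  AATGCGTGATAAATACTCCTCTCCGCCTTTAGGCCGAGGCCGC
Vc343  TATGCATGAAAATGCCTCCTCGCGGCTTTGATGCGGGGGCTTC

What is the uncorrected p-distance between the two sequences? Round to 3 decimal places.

The sequences differ at positions 1 (A/T), 6 (G/A), 10 (T/A), 13 (A/T), 14 (T/G), 15 (A/C), 22 (T/G), 24 (C/G), 27 (C/T), 30 (T/G), 32 (G/T), 35 (C/G), 37 (A/G), 41 (C/T), 42 (G/T).
There are 15 differences over 43 sites, so p = 15/43 = 0.349.

0.349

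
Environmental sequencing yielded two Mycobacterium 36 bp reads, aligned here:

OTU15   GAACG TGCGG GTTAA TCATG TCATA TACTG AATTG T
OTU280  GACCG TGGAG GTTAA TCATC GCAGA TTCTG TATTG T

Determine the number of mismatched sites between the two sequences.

Differing sites — 3:A/C; 8:C/G; 9:G/A; 20:G/C; 21:T/G; 24:T/G; 27:A/T; 31:A/T.
That gives 8 mismatches out of 36 aligned sites, so the Hamming distance is 8.

8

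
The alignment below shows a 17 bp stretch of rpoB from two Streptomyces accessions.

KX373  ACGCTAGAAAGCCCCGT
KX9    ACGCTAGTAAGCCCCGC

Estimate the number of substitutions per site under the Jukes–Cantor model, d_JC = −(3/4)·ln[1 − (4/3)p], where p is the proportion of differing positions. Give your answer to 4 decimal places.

0.1280

Differing sites — 8:A/T; 17:T/C.
p = 2/17 = 0.117647.
d = −0.75 · ln(1 − (4/3)·0.117647) = −0.75 · ln(0.843137) = −0.75 · (-0.170626) = 0.1280.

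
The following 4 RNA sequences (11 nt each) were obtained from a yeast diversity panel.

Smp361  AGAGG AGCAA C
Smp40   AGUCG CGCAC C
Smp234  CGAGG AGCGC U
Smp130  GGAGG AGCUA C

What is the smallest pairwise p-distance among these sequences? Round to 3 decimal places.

Pairwise Hamming distances:
  Smp361 vs Smp40: 4
  Smp361 vs Smp234: 4
  Smp361 vs Smp130: 2
  Smp40 vs Smp234: 6
  Smp40 vs Smp130: 6
  Smp234 vs Smp130: 4
The smallest is 2 mismatches, between Smp361 and Smp130; p = 2/11 = 0.182.

0.182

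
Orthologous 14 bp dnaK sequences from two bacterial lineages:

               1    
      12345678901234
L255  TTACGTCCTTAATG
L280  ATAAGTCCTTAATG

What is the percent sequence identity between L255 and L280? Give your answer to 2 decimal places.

85.71%

Differing sites — 1:T/A; 4:C/A.
12 of the 14 sites match, so the percent identity is 12/14 × 100 = 85.71%.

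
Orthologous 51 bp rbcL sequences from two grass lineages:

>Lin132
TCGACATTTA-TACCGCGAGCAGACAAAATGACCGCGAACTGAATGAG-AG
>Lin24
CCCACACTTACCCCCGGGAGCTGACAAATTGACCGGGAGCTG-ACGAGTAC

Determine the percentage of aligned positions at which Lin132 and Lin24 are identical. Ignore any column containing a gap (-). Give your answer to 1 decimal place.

Excluding the 3 gap columns leaves 48 comparable sites.
Mismatches occur at site 1 (T↔C), site 3 (G↔C), site 7 (T↔C), site 12 (T↔C), site 13 (A↔C), site 17 (C↔G), site 22 (A↔T), site 29 (A↔T), site 36 (C↔G), site 39 (A↔G), site 45 (T↔C), site 51 (G↔C).
36 of the 48 comparable sites match, so the percent identity is 36/48 × 100 = 75.0%.

75.0%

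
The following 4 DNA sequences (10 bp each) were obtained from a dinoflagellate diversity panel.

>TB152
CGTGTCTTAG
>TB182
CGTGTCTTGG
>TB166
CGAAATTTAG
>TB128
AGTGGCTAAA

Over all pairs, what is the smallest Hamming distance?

Pairwise Hamming distances:
  TB152 vs TB182: 1
  TB152 vs TB166: 4
  TB152 vs TB128: 4
  TB182 vs TB166: 5
  TB182 vs TB128: 5
  TB166 vs TB128: 7
The smallest is 1, between TB152 and TB182.

1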